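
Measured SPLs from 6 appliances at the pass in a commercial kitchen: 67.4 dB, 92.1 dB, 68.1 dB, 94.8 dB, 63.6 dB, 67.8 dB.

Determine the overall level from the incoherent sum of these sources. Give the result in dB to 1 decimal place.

96.7 dB

Sum in the linear (power) domain: Σ 10^(Lᵢ/10) = 10^(67.4/10) + 10^(92.1/10) + 10^(68.1/10) + 10^(94.8/10) + 10^(63.6/10) + 10^(67.8/10) = 4.662e+09.
Back to dB: 10·log₁₀ Σ = 96.7 dB.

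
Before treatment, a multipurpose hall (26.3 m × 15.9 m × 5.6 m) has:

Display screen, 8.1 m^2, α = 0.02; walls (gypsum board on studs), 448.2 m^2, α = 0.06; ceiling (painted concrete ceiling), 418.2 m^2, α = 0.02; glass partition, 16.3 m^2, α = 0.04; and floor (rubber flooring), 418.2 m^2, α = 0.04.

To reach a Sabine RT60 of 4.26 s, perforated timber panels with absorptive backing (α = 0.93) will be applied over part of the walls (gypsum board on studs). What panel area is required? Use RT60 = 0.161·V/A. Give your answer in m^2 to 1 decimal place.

41.0

Summing Sᵢαᵢ: 0.162 + 26.892 + 8.364 + 0.652 + 16.728 → A₁ = 52.798 sabins.
Required A₂ = 0.161·2341.752/4.26 = 88.503 sabins.
ΔA needed = 88.503 − 52.798 = 35.705 sabins.
Net gain per m^2: Δα = 0.93 − 0.06 = 0.87.
Area = ΔA/Δα = 35.705/0.87 = 41.0 m^2.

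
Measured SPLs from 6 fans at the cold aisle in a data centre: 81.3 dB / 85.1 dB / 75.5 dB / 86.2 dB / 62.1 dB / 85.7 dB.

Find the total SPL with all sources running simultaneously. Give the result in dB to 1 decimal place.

91.1 dB

Converting to relative power and adding: 10^(81.3/10) + 10^(85.1/10) + 10^(75.5/10) + 10^(86.2/10) + 10^(62.1/10) + 10^(85.7/10) = 1.284e+09.
Back to dB: 10·log₁₀ Σ = 91.1 dB.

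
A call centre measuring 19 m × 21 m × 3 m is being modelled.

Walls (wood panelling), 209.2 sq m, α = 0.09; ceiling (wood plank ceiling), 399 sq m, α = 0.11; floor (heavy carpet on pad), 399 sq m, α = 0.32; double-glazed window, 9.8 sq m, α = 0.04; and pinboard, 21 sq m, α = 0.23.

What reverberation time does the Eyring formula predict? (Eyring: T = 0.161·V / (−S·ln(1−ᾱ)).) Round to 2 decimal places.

0.89 sec

Total surface area S = 209.2 + 399 + 399 + 9.8 + 21 = 1038.0 sq m.
Σ(Sᵢαᵢ) = 209.2·0.09 + 399·0.11 + 399·0.32 + 9.8·0.04 + 21·0.23 = 195.620.
Mean coefficient ᾱ = A/S = 0.1885.
−S·ln(1−ᾱ) = −1038.0 × ln(1 − 0.1885) = 216.808.
V = 19 × 21 × 3 = 1197 m³.
T = 0.161·V/[−S·ln(1−ᾱ)] = 0.161·1197/216.808 = 0.89 s.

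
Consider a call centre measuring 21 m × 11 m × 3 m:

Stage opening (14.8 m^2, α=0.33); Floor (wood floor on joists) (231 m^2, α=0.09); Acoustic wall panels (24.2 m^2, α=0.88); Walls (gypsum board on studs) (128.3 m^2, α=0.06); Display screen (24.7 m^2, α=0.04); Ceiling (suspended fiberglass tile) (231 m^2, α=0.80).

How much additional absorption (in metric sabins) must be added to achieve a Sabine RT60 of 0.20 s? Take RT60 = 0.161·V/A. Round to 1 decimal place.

Summing Sᵢαᵢ: 4.884 + 20.790 + 21.296 + 7.698 + 0.988 + 184.800 → A₁ = 240.456 sabins.
Target A₂ = 0.161·693/0.20 = 557.865 sabins (V = 693 m³).
ΔA = A₂ − A₁ = 557.865 − 240.456 = 317.4 sabins.

317.4 sabins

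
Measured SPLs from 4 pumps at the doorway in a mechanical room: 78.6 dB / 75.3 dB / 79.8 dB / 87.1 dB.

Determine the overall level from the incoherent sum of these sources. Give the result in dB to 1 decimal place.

88.5 dB

Converting to relative power and adding: 10^(78.6/10) + 10^(75.3/10) + 10^(79.8/10) + 10^(87.1/10) = 7.147e+08.
L_total = 10·log₁₀(7.147e+08) = 88.5 dB.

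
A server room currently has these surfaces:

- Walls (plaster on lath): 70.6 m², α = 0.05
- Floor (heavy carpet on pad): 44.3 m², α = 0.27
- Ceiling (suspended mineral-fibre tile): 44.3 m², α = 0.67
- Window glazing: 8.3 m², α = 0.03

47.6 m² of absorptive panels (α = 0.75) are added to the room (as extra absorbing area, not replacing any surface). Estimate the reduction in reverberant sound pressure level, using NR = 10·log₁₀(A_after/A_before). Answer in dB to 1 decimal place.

Total absorption A_before = 70.6·0.05 + 44.3·0.27 + 44.3·0.67 + 8.3·0.03
  = 3.530 + 11.961 + 29.681 + 0.249 = 45.421 m² sabins.
Added absorption = 47.6 × 0.75 = 35.700 sabins.
A_after = 45.421 + 35.700 = 81.121 sabins.
NR = 10·log₁₀(81.121/45.421) = 2.5 dB.

2.5 dB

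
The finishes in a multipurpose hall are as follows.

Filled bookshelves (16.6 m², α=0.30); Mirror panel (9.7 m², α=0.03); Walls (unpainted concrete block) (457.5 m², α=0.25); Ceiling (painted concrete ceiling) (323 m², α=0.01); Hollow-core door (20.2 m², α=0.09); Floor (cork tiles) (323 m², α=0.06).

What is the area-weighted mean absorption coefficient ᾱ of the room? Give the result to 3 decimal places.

0.125

Total surface area S = 1150.0 m².
A = 16.6×0.30 + 9.7×0.03 + 457.5×0.25 + 323×0.01 + 20.2×0.09 + 323×0.06 = 144.074 sabins.
ᾱ = 144.074 / 1150.0 = 0.125.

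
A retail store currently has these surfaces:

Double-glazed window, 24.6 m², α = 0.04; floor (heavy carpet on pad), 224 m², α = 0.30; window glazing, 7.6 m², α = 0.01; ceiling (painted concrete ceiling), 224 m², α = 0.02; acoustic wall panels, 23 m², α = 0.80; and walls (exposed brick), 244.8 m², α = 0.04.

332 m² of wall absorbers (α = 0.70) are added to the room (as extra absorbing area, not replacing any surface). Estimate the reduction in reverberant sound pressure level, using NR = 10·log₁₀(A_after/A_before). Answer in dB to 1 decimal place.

5.2 dB

A_before = Σ Sᵢαᵢ = 24.6·0.04 + 224·0.30 + 7.6·0.01 + 224·0.02 + 23·0.80 + 244.8·0.04 = 100.932 sabins.
Treatment contributes 332·0.70 = 232.400 sabins.
A_after = 100.932 + 232.400 = 333.332 sabins.
NR = 10·log₁₀(333.332/100.932) = 5.2 dB.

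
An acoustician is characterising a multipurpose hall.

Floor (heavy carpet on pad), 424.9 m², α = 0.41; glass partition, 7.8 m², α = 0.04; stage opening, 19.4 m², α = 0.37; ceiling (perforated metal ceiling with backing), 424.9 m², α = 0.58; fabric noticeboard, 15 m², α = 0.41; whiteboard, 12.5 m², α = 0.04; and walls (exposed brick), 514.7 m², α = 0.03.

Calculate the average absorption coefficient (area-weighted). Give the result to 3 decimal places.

S = Σ Sᵢ = 424.9 + 7.8 + 19.4 + 424.9 + 15 + 12.5 + 514.7 = 1419.2 m².
A = 424.9·0.41 + 7.8·0.04 + 19.4·0.37 + 424.9·0.58 + 15·0.41 + 12.5·0.04 + 514.7·0.03 = 450.232 sabins.
ᾱ = 450.232 / 1419.2 = 0.317.

0.317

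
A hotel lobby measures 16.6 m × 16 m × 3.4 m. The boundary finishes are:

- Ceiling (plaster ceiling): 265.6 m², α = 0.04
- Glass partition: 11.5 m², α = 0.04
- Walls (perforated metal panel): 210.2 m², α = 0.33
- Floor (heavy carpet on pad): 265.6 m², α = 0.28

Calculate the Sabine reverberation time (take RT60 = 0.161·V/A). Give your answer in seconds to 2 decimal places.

Equivalent absorption area: A = 265.6*0.04 + 11.5*0.04 + 210.2*0.33 + 265.6*0.28 = 154.818 m².
Room volume: 903.04 m³.
RT60 = 0.161 · V / A = 0.161 × 903.04 / 154.818 = 0.94 s.

0.94 sec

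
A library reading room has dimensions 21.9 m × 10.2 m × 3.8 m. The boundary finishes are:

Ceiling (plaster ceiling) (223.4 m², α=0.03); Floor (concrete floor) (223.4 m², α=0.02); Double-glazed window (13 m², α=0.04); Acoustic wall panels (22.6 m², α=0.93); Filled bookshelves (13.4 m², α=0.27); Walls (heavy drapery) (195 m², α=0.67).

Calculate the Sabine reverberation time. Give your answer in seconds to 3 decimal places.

0.818 sec

A = Σ Sᵢαᵢ = 223.4×0.03 + 223.4×0.02 + 13×0.04 + 22.6×0.93 + 13.4×0.27 + 195×0.67 = 166.976 sabins.
Room volume: 848.844 m³.
T = 0.161 V/A = 0.161·848.844/166.976 = 0.818 s.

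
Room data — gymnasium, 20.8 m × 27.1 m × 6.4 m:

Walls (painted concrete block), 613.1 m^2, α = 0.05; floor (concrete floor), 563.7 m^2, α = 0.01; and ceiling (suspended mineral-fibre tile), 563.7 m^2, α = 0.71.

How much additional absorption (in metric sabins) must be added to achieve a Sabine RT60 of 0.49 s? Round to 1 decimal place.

A₁ = Σ Sᵢαᵢ = 613.1×0.05 + 563.7×0.01 + 563.7×0.71 = 436.519 sabins.
For T = 0.49 s, need A₂ = 0.161·V/T = 0.161·3607.552/0.49 = 1185.339 sabins.
Shortfall: 1185.339 − 436.519 = 748.8 sabins.

748.8 sabins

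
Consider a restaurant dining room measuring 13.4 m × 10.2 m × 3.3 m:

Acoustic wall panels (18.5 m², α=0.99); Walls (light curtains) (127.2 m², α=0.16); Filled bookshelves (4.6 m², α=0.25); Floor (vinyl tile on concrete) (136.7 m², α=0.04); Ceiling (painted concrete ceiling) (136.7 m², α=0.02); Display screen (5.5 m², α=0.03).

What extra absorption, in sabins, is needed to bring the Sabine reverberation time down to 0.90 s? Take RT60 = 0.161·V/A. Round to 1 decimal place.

32.5 sabins

Equivalent absorption area: A₁ = 18.5×0.99 + 127.2×0.16 + 4.6×0.25 + 136.7×0.04 + 136.7×0.02 + 5.5×0.03 = 48.184 m².
V = 451.044 m³. Required absorption A₂ = 0.161 × 451.044 / 0.90 = 80.687 sabins.
ΔA = A₂ − A₁ = 80.687 − 48.184 = 32.5 sabins.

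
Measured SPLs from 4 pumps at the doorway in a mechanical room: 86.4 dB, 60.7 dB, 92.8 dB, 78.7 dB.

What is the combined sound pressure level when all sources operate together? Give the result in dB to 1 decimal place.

93.8 dB

Converting to relative power and adding: 10^(86.4/10) + 10^(60.7/10) + 10^(92.8/10) + 10^(78.7/10) = 2.417e+09.
L_total = 10·log₁₀(2.417e+09) = 93.8 dB.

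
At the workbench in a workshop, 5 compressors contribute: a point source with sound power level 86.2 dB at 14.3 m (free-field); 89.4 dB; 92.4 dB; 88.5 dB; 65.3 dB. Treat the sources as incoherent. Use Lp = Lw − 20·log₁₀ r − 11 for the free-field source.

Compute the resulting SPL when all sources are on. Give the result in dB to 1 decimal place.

Source at 14.3 m: Lp = 86.2 − 20·log₁₀(14.3) − 11 = 52.1 dB.
Sum in the linear (power) domain: Σ 10^(Lᵢ/10) = 10^(52.1/10) + 10^(89.4/10) + 10^(92.4/10) + 10^(88.5/10) + 10^(65.3/10) = 3.32e+09.
Back to dB: 10·log₁₀ Σ = 95.2 dB.

95.2 dB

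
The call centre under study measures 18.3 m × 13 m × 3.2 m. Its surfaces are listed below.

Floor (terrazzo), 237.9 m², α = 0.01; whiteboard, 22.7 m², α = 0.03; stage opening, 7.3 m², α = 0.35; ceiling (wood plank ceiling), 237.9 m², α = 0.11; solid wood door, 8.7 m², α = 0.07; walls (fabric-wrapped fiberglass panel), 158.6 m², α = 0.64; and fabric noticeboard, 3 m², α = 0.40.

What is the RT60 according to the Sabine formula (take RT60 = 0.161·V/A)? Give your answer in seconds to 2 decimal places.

0.91 s

Summing Sᵢαᵢ: 2.379 + 0.681 + 2.555 + 26.169 + 0.609 + 101.504 + 1.200 → A = 135.097 sabins.
Room volume: 761.28 m³.
RT60 = 0.161 · V / A = 0.161 × 761.28 / 135.097 = 0.91 s.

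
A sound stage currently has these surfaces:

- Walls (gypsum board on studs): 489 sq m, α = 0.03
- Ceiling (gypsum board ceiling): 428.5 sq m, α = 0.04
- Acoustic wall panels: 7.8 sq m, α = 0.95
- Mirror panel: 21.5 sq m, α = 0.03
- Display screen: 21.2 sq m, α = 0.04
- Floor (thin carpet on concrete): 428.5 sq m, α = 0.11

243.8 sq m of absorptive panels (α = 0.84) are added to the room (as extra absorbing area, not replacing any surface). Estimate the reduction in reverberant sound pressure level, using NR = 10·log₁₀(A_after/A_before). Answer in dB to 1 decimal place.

5.2 dB

Equivalent absorption area: A_before = 489*0.03 + 428.5*0.04 + 7.8*0.95 + 21.5*0.03 + 21.2*0.04 + 428.5*0.11 = 87.848 sq m.
Added absorption = 243.8 × 0.84 = 204.792 sabins.
New total A_after = 292.640 sabins.
Reduction = 10 log₁₀(A_after/A_before) = 10 log₁₀(3.3312) = 5.2 dB.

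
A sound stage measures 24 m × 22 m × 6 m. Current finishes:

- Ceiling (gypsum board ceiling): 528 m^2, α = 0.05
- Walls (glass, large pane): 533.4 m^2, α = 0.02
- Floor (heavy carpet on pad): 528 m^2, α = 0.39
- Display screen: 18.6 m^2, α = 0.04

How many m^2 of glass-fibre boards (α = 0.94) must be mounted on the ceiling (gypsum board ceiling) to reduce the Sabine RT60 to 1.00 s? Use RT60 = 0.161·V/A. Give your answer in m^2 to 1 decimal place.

Total absorption A₁ = 528·0.05 + 533.4·0.02 + 528·0.39 + 18.6·0.04
  = 26.400 + 10.668 + 205.920 + 0.744 = 243.732 m^2 sabins.
V = 3168 m³. Target absorption A₂ = 0.161 × 3168 / 1.00 = 510.048 sabins.
ΔA needed = 510.048 − 243.732 = 266.316 sabins.
Net gain per m^2: Δα = 0.94 − 0.05 = 0.89.
Area = ΔA/Δα = 266.316/0.89 = 299.2 m^2.

299.2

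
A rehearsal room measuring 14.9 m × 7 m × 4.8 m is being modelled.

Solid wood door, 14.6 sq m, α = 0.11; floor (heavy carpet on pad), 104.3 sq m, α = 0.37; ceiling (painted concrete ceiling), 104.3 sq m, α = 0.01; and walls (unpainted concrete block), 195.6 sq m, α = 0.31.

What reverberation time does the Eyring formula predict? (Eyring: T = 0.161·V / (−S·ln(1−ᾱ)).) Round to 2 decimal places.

0.69 s

Total surface area S = 14.6 + 104.3 + 104.3 + 195.6 = 418.8 sq m.
Σ(Sᵢαᵢ) = 14.6·0.11 + 104.3·0.37 + 104.3·0.01 + 195.6·0.31 = 101.876.
Mean coefficient ᾱ = A/S = 0.2433.
−S·ln(1−ᾱ) = −418.8 × ln(1 − 0.2433) = 116.757.
V = 14.9 × 7 × 4.8 = 500.64 m³.
RT60 = 0.161 × 500.64 / 116.757 = 0.69 s.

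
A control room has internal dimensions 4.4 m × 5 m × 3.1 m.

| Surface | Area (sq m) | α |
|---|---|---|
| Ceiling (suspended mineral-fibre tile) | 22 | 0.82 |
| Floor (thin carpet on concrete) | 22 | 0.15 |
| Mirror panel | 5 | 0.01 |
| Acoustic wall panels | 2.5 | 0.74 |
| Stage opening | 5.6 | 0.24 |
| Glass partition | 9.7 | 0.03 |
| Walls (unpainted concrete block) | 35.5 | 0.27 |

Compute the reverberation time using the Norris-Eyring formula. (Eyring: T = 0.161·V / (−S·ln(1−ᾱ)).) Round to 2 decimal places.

S = Σ Sᵢ = 102.3 sq m.
Σ(Sᵢαᵢ) = 22×0.82 + 22×0.15 + 5×0.01 + 2.5×0.74 + 5.6×0.24 + 9.7×0.03 + 35.5×0.27 = 34.460.
ᾱ = 34.460 / 102.3 = 0.3369.
Eyring denominator: −S ln(1−ᾱ) = 42.028.
V = 4.4 × 5 × 3.1 = 68.2 m³.
T = 0.161·V/[−S·ln(1−ᾱ)] = 0.161·68.2/42.028 = 0.26 s.

0.26 sec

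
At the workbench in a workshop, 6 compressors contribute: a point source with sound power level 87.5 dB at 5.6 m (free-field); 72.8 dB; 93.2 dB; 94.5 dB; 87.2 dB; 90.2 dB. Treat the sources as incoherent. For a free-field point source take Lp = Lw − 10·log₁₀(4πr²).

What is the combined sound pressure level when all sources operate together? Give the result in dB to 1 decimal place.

Source at 5.6 m: Lp = 87.5 − 10·log₁₀(4π·5.6²) = 87.5 − 10·log₁₀(394.081) = 61.5 dB.
Converting to relative power and adding: 10^(61.5/10) + 10^(72.8/10) + 10^(93.2/10) + 10^(94.5/10) + 10^(87.2/10) + 10^(90.2/10) = 6.5e+09.
Back to dB: 10·log₁₀ Σ = 98.1 dB.

98.1 dB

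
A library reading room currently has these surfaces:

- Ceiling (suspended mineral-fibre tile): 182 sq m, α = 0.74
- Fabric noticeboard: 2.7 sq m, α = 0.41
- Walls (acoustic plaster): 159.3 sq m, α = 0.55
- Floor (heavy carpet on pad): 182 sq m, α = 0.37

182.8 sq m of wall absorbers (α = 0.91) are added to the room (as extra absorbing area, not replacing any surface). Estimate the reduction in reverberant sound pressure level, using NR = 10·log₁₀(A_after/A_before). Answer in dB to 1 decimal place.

Total absorption A_before = 182·0.74 + 2.7·0.41 + 159.3·0.55 + 182·0.37
  = 134.680 + 1.107 + 87.615 + 67.340 = 290.742 sq m sabins.
Added absorption = 182.8 × 0.91 = 166.348 sabins.
New total A_after = 457.090 sabins.
NR = 10·log₁₀(457.090/290.742) = 2.0 dB.

2.0 dB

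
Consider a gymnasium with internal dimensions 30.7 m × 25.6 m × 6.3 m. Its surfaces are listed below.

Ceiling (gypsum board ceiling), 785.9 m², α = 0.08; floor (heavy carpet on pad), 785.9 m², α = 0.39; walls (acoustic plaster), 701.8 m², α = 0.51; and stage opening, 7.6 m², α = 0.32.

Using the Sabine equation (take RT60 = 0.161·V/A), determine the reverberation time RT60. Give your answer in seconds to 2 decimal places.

1.09 sec

Equivalent absorption area: A = 785.9·0.08 + 785.9·0.39 + 701.8·0.51 + 7.6·0.32 = 729.723 m².
V = 30.7·25.6·6.3 = 4951.296 m³.
Sabine: RT60 = 0.161 × 4951.296 / 729.723 = 1.09 s.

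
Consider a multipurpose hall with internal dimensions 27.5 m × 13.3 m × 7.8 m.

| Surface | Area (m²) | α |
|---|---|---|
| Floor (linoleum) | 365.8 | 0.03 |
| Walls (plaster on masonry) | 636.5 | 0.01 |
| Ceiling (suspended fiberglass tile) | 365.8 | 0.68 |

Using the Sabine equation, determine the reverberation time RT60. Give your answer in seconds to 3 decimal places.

1.726 s

A = Σ Sᵢαᵢ = 365.8*0.03 + 636.5*0.01 + 365.8*0.68 = 266.083 sabins.
Room volume: 2852.85 m³.
Sabine: RT60 = 0.161 × 2852.85 / 266.083 = 1.726 s.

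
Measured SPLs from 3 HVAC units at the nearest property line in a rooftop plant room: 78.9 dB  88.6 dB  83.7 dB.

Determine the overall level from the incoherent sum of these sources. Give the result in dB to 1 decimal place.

90.2 dB

Converting to relative power and adding: 10^(78.9/10) + 10^(88.6/10) + 10^(83.7/10) = 1.036e+09.
Back to dB: 10·log₁₀ Σ = 90.2 dB.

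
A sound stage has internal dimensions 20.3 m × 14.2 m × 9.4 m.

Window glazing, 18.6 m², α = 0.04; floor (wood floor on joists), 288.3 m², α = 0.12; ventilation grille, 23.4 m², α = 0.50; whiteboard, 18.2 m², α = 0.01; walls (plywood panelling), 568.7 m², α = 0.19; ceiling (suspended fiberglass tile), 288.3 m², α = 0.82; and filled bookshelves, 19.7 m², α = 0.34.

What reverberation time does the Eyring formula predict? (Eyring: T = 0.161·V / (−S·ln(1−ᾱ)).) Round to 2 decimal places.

Total surface area S = 18.6 + 288.3 + 23.4 + 18.2 + 568.7 + 288.3 + 19.7 = 1225.2 m².
Σ(Sᵢαᵢ) = 18.6×0.04 + 288.3×0.12 + 23.4×0.50 + 18.2×0.01 + 568.7×0.19 + 288.3×0.82 + 19.7×0.34 = 398.379.
ᾱ = 398.379 / 1225.2 = 0.3252.
Eyring denominator: −S ln(1−ᾱ) = 481.919.
V = 20.3 × 14.2 × 9.4 = 2709.644 m³.
T = 0.161·V/[−S·ln(1−ᾱ)] = 0.161·2709.644/481.919 = 0.91 s.

0.91 sec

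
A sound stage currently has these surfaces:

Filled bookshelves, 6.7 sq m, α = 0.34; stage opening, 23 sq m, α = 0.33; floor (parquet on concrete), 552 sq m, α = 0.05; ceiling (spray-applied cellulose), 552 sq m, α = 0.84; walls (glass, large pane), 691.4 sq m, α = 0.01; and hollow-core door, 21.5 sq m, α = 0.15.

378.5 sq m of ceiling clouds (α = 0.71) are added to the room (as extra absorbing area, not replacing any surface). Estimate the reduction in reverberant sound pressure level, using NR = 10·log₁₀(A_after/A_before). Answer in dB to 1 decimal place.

Equivalent absorption area: A_before = 6.7*0.34 + 23*0.33 + 552*0.05 + 552*0.84 + 691.4*0.01 + 21.5*0.15 = 511.287 sq m.
Treatment contributes 378.5·0.71 = 268.735 sabins.
New total A_after = 780.022 sabins.
NR = 10·log₁₀(780.022/511.287) = 1.8 dB.

1.8 dB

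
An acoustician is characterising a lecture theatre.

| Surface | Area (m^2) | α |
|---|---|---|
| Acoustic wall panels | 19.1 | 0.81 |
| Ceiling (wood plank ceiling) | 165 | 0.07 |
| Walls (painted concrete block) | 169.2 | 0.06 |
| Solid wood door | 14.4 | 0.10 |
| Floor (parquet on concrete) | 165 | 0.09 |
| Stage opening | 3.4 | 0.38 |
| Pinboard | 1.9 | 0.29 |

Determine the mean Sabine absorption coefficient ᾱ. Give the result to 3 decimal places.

S = Σ Sᵢ = 19.1 + 165 + 169.2 + 14.4 + 165 + 3.4 + 1.9 = 538.0 m^2.
A = 19.1×0.81 + 165×0.07 + 169.2×0.06 + 14.4×0.10 + 165×0.09 + 3.4×0.38 + 1.9×0.29 = 55.306 sabins.
ᾱ = A/S = 0.103.

0.103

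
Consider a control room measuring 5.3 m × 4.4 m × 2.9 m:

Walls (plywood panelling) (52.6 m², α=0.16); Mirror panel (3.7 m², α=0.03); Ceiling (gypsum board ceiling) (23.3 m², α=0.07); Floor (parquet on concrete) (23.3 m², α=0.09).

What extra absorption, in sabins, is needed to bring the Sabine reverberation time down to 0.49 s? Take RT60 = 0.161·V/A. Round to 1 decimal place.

A₁ = Σ Sᵢαᵢ = 52.6·0.16 + 3.7·0.03 + 23.3·0.07 + 23.3·0.09 = 12.255 sabins.
Target A₂ = 0.161·67.628/0.49 = 22.221 sabins (V = 67.628 m³).
Additional absorption ΔA = 22.221 − 12.255 = 10.0 sabins.

10.0 sabins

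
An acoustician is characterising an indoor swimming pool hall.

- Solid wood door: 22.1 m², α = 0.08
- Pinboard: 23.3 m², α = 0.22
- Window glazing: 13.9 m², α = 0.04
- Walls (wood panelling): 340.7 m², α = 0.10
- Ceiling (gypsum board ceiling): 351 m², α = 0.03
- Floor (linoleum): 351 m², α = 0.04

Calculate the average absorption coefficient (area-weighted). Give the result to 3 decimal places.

0.060

S = Σ Sᵢ = 22.1 + 23.3 + 13.9 + 340.7 + 351 + 351 = 1102.0 m².
Σ(Sᵢαᵢ) = 22.1·0.08 + 23.3·0.22 + 13.9·0.04 + 340.7·0.10 + 351·0.03 + 351·0.04 = 66.090.
ᾱ = 66.090 / 1102.0 = 0.060.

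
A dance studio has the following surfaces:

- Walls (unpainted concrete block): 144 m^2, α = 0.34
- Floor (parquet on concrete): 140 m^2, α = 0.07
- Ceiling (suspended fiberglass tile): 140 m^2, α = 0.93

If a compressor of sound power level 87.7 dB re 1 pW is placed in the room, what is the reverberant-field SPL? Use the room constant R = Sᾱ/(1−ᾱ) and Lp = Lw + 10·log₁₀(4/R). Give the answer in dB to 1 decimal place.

68.4 dB

A = 188.960 sabins; S = 424.0 m^2.
ᾱ = 0.4457, so room constant R = A/(1−ᾱ) = 340.898 m^2.
Lp = Lw + 10 log₁₀(4/R) = 87.7 -19.31 = 68.4 dB.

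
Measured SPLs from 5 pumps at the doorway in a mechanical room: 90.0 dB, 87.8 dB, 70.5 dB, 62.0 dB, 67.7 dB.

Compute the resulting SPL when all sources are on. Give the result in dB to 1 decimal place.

92.1 dB

Converting to relative power and adding: 10^(90.0/10) + 10^(87.8/10) + 10^(70.5/10) + 10^(62.0/10) + 10^(67.7/10) = 1.621e+09.
Combined level = 10 log₁₀(1.621e+09) = 92.1 dB.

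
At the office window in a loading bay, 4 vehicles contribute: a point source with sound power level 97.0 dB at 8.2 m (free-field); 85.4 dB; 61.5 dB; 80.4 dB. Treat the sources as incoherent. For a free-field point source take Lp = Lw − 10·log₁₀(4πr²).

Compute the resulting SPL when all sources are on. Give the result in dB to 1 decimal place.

Source at 8.2 m: Lp = 97.0 − 10·log₁₀(4π·8.2²) = 97.0 − 10·log₁₀(844.963) = 67.7 dB.
Sum in the linear (power) domain: Σ 10^(Lᵢ/10) = 10^(67.7/10) + 10^(85.4/10) + 10^(61.5/10) + 10^(80.4/10) = 4.637e+08.
Combined level = 10 log₁₀(4.637e+08) = 86.7 dB.

86.7 dB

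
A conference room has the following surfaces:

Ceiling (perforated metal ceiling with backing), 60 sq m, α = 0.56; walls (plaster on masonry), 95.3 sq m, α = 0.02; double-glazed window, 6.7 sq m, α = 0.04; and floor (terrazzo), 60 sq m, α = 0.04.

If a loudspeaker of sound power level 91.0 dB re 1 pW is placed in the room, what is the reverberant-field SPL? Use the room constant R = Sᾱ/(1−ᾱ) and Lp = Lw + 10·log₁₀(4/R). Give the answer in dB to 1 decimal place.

80.4 dB

A = 38.174 sabins; S = 222.0 sq m.
ᾱ = 0.1720, so room constant R = A/(1−ᾱ) = 46.104 sq m.
Lp = 91.0 + 10·log₁₀(4/46.104) = 91.0 + (-10.62) = 80.4 dB.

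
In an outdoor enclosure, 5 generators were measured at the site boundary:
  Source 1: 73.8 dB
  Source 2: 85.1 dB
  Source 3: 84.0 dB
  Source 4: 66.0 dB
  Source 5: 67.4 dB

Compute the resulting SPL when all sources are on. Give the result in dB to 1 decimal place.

Σ 10^(Lᵢ/10) = 6.082e+08.
Back to dB: 10·log₁₀ Σ = 87.8 dB.

87.8 dB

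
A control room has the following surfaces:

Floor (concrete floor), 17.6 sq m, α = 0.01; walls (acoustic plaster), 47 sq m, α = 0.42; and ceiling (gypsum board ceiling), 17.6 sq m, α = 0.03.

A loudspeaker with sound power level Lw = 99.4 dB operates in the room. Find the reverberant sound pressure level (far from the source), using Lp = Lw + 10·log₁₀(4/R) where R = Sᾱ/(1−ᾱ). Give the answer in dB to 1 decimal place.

Σ(Sᵢαᵢ) = 17.6×0.01 + 47×0.42 + 17.6×0.03 = 20.444; total area S = 82.2 sq m.
ᾱ = 20.444/82.2 = 0.2487; R = Sᾱ/(1−ᾱ) = 20.444/(1−0.2487) = 27.212 sq m.
Lp = Lw + 10 log₁₀(4/R) = 99.4 -8.33 = 91.1 dB.

91.1 dB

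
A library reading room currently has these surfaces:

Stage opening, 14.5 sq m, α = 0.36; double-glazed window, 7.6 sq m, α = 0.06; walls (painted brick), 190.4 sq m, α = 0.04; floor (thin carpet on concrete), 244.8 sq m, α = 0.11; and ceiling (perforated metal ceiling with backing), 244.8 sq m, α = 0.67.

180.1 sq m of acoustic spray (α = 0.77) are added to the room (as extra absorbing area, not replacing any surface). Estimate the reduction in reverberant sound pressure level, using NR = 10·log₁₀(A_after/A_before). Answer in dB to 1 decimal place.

Total absorption A_before = 14.5·0.36 + 7.6·0.06 + 190.4·0.04 + 244.8·0.11 + 244.8·0.67
  = 5.220 + 0.456 + 7.616 + 26.928 + 164.016 = 204.236 sq m sabins.
Treatment contributes 180.1·0.77 = 138.677 sabins.
New total A_after = 342.913 sabins.
NR = 10·log₁₀(342.913/204.236) = 2.3 dB.

2.3 dB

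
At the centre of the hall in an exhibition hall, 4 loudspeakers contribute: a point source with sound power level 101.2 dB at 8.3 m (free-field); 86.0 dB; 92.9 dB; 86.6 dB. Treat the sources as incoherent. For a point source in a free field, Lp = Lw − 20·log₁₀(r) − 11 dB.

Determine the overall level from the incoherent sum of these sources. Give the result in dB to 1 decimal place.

94.5 dB

Source at 8.3 m: Lp = 101.2 − 20·log₁₀(8.3) − 11 = 71.8 dB.
Converting to relative power and adding: 10^(71.8/10) + 10^(86.0/10) + 10^(92.9/10) + 10^(86.6/10) = 2.82e+09.
Combined level = 10 log₁₀(2.82e+09) = 94.5 dB.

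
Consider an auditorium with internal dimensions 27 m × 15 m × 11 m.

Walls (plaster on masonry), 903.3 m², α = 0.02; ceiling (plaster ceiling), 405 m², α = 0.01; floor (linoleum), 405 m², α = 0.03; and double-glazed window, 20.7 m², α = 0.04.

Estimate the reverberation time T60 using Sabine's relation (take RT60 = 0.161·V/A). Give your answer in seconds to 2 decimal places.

20.44 s

Total absorption A = 903.3*0.02 + 405*0.01 + 405*0.03 + 20.7*0.04
  = 18.066 + 4.050 + 12.150 + 0.828 = 35.094 m² sabins.
V = 27·15·11 = 4455 m³.
RT60 = 0.161 · V / A = 0.161 × 4455 / 35.094 = 20.44 s.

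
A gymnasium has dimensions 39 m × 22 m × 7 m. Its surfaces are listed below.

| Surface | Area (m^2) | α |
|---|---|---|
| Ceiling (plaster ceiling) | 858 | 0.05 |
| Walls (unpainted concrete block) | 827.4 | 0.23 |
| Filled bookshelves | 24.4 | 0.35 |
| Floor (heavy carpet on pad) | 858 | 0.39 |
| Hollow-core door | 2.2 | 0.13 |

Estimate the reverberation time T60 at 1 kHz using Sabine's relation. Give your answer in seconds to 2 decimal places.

Total absorption A = 858·0.05 + 827.4·0.23 + 24.4·0.35 + 858·0.39 + 2.2·0.13
  = 42.900 + 190.302 + 8.540 + 334.620 + 0.286 = 576.648 m^2 sabins.
Volume V = 39 × 22 × 7 = 6006 m³.
Sabine: RT60 = 0.161 × 6006 / 576.648 = 1.68 s.

1.68 s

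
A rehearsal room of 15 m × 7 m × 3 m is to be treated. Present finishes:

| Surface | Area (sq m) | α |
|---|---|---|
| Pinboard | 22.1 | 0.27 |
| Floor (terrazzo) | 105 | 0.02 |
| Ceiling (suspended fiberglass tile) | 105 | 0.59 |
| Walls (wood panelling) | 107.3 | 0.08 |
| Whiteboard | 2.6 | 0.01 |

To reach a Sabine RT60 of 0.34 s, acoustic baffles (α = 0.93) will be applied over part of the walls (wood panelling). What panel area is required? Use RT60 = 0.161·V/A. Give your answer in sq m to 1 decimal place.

Total absorption A₁ = 22.1×0.27 + 105×0.02 + 105×0.59 + 107.3×0.08 + 2.6×0.01
  = 5.967 + 2.100 + 61.950 + 8.584 + 0.026 = 78.627 sq m sabins.
Required A₂ = 0.161·315/0.34 = 149.162 sabins.
ΔA needed = 149.162 − 78.627 = 70.535 sabins.
Net gain per sq m: Δα = 0.93 − 0.08 = 0.85.
Panel area = 70.535 / 0.85 = 83.0 sq m.

83.0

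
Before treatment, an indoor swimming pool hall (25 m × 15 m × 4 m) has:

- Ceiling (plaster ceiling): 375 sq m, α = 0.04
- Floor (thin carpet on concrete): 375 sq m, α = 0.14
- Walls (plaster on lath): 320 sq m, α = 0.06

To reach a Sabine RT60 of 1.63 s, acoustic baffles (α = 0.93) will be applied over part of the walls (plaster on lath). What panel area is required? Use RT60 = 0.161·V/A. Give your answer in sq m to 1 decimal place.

70.6

Equivalent absorption area: A₁ = 375·0.04 + 375·0.14 + 320·0.06 = 86.700 sq m.
V = 1500 m³. Target absorption A₂ = 0.161 × 1500 / 1.63 = 148.160 sabins.
Absorption to add: 148.160 − 86.700 = 61.460 sabins.
Net gain per sq m: Δα = 0.93 − 0.06 = 0.87.
Panel area = 61.460 / 0.87 = 70.6 sq m.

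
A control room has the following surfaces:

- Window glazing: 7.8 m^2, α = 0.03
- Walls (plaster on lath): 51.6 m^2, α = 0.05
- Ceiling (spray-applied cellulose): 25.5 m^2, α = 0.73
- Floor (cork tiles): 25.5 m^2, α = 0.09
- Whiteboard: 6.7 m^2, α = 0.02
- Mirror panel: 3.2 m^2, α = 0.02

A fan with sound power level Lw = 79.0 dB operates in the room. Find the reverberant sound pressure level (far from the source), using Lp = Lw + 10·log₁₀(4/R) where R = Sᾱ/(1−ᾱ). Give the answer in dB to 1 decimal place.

Σ(Sᵢαᵢ) = 7.8·0.03 + 51.6·0.05 + 25.5·0.73 + 25.5·0.09 + 6.7·0.02 + 3.2·0.02 = 23.922; total area S = 120.3 m^2.
ᾱ = 0.1989, so room constant R = A/(1−ᾱ) = 29.861 m^2.
Lp = Lw + 10 log₁₀(4/R) = 79.0 -8.73 = 70.3 dB.

70.3 dB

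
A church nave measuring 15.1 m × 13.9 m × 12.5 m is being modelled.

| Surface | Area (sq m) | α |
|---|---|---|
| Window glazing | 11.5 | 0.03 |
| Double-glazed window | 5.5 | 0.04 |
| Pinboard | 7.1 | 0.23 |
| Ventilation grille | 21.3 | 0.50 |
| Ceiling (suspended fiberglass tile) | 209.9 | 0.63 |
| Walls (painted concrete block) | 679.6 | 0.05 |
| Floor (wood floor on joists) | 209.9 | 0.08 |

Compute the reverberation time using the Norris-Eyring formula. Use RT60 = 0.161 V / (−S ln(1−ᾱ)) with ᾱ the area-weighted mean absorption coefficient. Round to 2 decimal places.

1.97 sec

S = Σ Sᵢ = 1144.8 sq m.
Σ(Sᵢαᵢ) = 11.5·0.03 + 5.5·0.04 + 7.1·0.23 + 21.3·0.50 + 209.9·0.63 + 679.6·0.05 + 209.9·0.08 = 195.857.
ᾱ = 195.857 / 1144.8 = 0.1711.
Eyring denominator: −S ln(1−ᾱ) = 214.828.
V = 15.1 × 13.9 × 12.5 = 2623.625 m³.
T = 0.161·V/[−S·ln(1−ᾱ)] = 0.161·2623.625/214.828 = 1.97 s.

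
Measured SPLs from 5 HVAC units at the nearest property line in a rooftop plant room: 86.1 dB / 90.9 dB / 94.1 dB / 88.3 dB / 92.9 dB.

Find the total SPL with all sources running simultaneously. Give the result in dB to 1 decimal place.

Σ 10^(Lᵢ/10) = 6.834e+09.
Back to dB: 10·log₁₀ Σ = 98.3 dB.

98.3 dB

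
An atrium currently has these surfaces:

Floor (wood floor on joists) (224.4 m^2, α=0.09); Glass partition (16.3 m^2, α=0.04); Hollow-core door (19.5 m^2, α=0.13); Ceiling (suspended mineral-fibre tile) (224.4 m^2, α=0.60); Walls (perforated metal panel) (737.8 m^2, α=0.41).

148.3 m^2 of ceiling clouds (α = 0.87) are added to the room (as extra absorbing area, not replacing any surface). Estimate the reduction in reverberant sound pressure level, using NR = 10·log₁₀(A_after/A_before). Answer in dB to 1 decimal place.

1.1 dB

A_before = Σ Sᵢαᵢ = 224.4*0.09 + 16.3*0.04 + 19.5*0.13 + 224.4*0.60 + 737.8*0.41 = 460.521 sabins.
Treatment contributes 148.3·0.87 = 129.021 sabins.
A_after = 460.521 + 129.021 = 589.542 sabins.
Reduction = 10 log₁₀(A_after/A_before) = 10 log₁₀(1.2802) = 1.1 dB.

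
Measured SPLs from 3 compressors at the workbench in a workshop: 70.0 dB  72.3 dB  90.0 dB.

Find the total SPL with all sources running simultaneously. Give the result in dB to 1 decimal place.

90.1 dB

Σ 10^(Lᵢ/10) = 1.027e+09.
Combined level = 10 log₁₀(1.027e+09) = 90.1 dB.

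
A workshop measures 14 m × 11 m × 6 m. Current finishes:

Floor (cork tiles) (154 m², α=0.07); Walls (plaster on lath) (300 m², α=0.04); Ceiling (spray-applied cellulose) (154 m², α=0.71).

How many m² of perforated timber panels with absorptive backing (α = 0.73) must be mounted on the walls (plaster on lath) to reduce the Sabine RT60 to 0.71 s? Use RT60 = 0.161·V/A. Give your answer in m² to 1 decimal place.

112.2

A₁ = Σ Sᵢαᵢ = 154*0.07 + 300*0.04 + 154*0.71 = 132.120 sabins.
V = 924 m³. Target absorption A₂ = 0.161 × 924 / 0.71 = 209.527 sabins.
ΔA needed = 209.527 − 132.120 = 77.407 sabins.
Each m² of panel replacing the walls (plaster on lath) adds (0.73 − 0.04) = 0.69 sabins.
Panel area = 77.407 / 0.69 = 112.2 m².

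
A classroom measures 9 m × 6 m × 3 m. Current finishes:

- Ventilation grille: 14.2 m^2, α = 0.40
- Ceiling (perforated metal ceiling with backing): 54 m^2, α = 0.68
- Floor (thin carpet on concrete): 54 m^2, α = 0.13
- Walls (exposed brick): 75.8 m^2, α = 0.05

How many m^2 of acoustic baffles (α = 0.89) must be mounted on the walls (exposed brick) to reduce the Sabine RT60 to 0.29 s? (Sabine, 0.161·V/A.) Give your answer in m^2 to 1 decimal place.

43.7

Equivalent absorption area: A₁ = 14.2*0.40 + 54*0.68 + 54*0.13 + 75.8*0.05 = 53.210 m^2.
V = 162 m³. Target absorption A₂ = 0.161 × 162 / 0.29 = 89.938 sabins.
ΔA needed = 89.938 − 53.210 = 36.728 sabins.
Net gain per m^2: Δα = 0.89 − 0.05 = 0.84.
Panel area = 36.728 / 0.84 = 43.7 m^2.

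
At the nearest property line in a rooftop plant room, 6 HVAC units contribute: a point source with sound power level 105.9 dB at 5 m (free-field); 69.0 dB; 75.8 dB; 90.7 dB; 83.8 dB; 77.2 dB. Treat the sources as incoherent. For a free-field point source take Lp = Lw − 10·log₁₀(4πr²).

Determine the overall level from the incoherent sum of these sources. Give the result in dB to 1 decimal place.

Source at 5 m: Lp = 105.9 − 10·log₁₀(4π·5²) = 105.9 − 10·log₁₀(314.159) = 80.9 dB.
Σ 10^(Lᵢ/10) = 1.636e+09.
Back to dB: 10·log₁₀ Σ = 92.1 dB.

92.1 dB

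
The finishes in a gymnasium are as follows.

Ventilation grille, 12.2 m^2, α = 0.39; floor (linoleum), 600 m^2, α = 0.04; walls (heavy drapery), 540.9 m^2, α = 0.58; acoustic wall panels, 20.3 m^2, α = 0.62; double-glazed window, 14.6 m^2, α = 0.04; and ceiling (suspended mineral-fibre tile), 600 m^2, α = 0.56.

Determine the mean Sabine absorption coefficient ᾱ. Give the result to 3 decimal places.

0.387

S = Σ Sᵢ = 12.2 + 600 + 540.9 + 20.3 + 14.6 + 600 = 1788.0 m^2.
A = 12.2*0.39 + 600*0.04 + 540.9*0.58 + 20.3*0.62 + 14.6*0.04 + 600*0.56 = 691.650 sabins.
ᾱ = 691.650 / 1788.0 = 0.387.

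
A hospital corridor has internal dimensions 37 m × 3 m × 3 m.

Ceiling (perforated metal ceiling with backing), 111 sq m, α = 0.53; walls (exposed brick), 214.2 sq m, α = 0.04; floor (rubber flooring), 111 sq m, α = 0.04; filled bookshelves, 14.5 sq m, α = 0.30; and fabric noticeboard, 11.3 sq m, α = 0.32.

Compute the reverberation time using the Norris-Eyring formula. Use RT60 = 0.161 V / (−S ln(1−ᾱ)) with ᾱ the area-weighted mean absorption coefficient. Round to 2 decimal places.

S = Σ Sᵢ = 462.0 sq m.
Σ(Sᵢαᵢ) = 111·0.53 + 214.2·0.04 + 111·0.04 + 14.5·0.30 + 11.3·0.32 = 79.804.
Mean coefficient ᾱ = A/S = 0.1727.
−S·ln(1−ᾱ) = −462.0 × ln(1 − 0.1727) = 87.590.
V = 37 × 3 × 3 = 333 m³.
RT60 = 0.161 × 333 / 87.590 = 0.61 s.

0.61 sec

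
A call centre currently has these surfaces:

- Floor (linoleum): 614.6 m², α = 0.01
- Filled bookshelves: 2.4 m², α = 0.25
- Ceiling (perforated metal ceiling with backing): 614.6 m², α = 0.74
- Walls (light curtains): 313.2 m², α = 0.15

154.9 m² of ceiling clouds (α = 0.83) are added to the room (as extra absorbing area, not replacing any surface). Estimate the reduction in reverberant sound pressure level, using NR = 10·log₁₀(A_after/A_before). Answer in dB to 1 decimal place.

Summing Sᵢαᵢ: 6.146 + 0.600 + 454.804 + 46.980 → A_before = 508.530 sabins.
Added absorption = 154.9 × 0.83 = 128.567 sabins.
New total A_after = 637.097 sabins.
NR = 10·log₁₀(637.097/508.530) = 1.0 dB.

1.0 dB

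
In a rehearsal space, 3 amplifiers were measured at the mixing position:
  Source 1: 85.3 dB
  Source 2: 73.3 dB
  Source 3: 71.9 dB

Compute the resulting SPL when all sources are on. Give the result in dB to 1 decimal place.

Sum in the linear (power) domain: Σ 10^(Lᵢ/10) = 10^(85.3/10) + 10^(73.3/10) + 10^(71.9/10) = 3.757e+08.
Combined level = 10 log₁₀(3.757e+08) = 85.7 dB.

85.7 dB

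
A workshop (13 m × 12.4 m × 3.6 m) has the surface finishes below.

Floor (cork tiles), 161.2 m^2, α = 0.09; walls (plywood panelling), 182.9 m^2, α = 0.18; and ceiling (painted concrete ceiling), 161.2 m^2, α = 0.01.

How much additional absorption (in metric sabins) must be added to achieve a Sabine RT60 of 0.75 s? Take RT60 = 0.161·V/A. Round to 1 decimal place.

Equivalent absorption area: A₁ = 161.2×0.09 + 182.9×0.18 + 161.2×0.01 = 49.042 m^2.
V = 580.32 m³. Required absorption A₂ = 0.161 × 580.32 / 0.75 = 124.575 sabins.
Additional absorption ΔA = 124.575 − 49.042 = 75.5 sabins.

75.5 sabins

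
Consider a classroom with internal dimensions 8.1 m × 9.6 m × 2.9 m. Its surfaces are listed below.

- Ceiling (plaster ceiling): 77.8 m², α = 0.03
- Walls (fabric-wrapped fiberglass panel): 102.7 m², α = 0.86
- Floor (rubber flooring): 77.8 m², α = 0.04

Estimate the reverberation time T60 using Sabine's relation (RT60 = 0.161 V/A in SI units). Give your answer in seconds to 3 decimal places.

0.387 s

Summing Sᵢαᵢ: 2.334 + 88.322 + 3.112 → A = 93.768 sabins.
V = 8.1·9.6·2.9 = 225.504 m³.
RT60 = 0.161 · V / A = 0.161 × 225.504 / 93.768 = 0.387 s.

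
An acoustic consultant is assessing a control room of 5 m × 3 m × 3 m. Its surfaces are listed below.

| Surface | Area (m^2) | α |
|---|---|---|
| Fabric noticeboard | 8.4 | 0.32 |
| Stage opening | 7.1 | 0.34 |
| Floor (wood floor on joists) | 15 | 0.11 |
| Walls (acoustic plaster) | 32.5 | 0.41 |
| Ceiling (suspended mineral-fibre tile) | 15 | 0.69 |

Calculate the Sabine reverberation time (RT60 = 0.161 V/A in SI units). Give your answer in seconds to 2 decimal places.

Equivalent absorption area: A = 8.4·0.32 + 7.1·0.34 + 15·0.11 + 32.5·0.41 + 15·0.69 = 30.427 m^2.
Volume V = 5 × 3 × 3 = 45 m³.
Sabine: RT60 = 0.161 × 45 / 30.427 = 0.24 s.

0.24 s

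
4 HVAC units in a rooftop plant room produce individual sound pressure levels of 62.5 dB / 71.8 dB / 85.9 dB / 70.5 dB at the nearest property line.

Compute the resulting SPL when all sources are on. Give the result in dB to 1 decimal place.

Sum in the linear (power) domain: Σ 10^(Lᵢ/10) = 10^(62.5/10) + 10^(71.8/10) + 10^(85.9/10) + 10^(70.5/10) = 4.172e+08.
L_total = 10·log₁₀(4.172e+08) = 86.2 dB.

86.2 dB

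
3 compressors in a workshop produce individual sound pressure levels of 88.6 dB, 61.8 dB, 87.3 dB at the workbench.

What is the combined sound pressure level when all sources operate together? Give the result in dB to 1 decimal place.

91.0 dB

Σ 10^(Lᵢ/10) = 1.263e+09.
Combined level = 10 log₁₀(1.263e+09) = 91.0 dB.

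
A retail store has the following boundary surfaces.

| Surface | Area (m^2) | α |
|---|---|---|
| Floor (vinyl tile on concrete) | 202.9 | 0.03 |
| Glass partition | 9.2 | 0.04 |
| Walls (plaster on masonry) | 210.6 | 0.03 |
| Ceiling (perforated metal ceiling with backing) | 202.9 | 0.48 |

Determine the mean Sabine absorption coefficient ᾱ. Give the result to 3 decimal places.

Total surface area S = 625.6 m^2.
A = 202.9×0.03 + 9.2×0.04 + 210.6×0.03 + 202.9×0.48 = 110.165 sabins.
ᾱ = 110.165 / 625.6 = 0.176.

0.176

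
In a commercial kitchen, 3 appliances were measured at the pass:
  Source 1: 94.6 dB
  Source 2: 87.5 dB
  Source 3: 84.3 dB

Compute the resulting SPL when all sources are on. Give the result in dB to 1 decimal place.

95.7 dB

Σ 10^(Lᵢ/10) = 3.716e+09.
Back to dB: 10·log₁₀ Σ = 95.7 dB.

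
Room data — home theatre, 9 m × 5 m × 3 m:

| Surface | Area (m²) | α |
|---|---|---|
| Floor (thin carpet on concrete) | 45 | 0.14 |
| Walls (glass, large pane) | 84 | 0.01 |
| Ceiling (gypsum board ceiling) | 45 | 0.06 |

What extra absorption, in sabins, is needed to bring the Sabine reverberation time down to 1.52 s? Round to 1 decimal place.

4.5 sabins

Summing Sᵢαᵢ: 6.300 + 0.840 + 2.700 → A₁ = 9.840 sabins.
For T = 1.52 s, need A₂ = 0.161·V/T = 0.161·135/1.52 = 14.299 sabins.
ΔA = A₂ − A₁ = 14.299 − 9.840 = 4.5 sabins.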